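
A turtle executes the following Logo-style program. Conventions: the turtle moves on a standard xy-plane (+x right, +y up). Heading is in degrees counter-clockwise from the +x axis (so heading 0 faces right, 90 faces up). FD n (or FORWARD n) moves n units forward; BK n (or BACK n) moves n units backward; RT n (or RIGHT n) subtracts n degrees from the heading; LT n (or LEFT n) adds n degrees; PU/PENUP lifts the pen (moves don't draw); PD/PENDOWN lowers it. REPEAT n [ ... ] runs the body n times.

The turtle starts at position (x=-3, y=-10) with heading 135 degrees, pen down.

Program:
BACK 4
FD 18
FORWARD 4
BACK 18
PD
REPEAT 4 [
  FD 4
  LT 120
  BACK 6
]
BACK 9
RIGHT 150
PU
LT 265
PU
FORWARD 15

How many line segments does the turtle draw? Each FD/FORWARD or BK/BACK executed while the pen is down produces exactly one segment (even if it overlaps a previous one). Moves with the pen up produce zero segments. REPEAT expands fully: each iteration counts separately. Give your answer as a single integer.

Executing turtle program step by step:
Start: pos=(-3,-10), heading=135, pen down
BK 4: (-3,-10) -> (-0.172,-12.828) [heading=135, draw]
FD 18: (-0.172,-12.828) -> (-12.899,-0.101) [heading=135, draw]
FD 4: (-12.899,-0.101) -> (-15.728,2.728) [heading=135, draw]
BK 18: (-15.728,2.728) -> (-3,-10) [heading=135, draw]
PD: pen down
REPEAT 4 [
  -- iteration 1/4 --
  FD 4: (-3,-10) -> (-5.828,-7.172) [heading=135, draw]
  LT 120: heading 135 -> 255
  BK 6: (-5.828,-7.172) -> (-4.276,-1.376) [heading=255, draw]
  -- iteration 2/4 --
  FD 4: (-4.276,-1.376) -> (-5.311,-5.24) [heading=255, draw]
  LT 120: heading 255 -> 15
  BK 6: (-5.311,-5.24) -> (-11.106,-6.793) [heading=15, draw]
  -- iteration 3/4 --
  FD 4: (-11.106,-6.793) -> (-7.243,-5.757) [heading=15, draw]
  LT 120: heading 15 -> 135
  BK 6: (-7.243,-5.757) -> (-3,-10) [heading=135, draw]
  -- iteration 4/4 --
  FD 4: (-3,-10) -> (-5.828,-7.172) [heading=135, draw]
  LT 120: heading 135 -> 255
  BK 6: (-5.828,-7.172) -> (-4.276,-1.376) [heading=255, draw]
]
BK 9: (-4.276,-1.376) -> (-1.946,7.317) [heading=255, draw]
RT 150: heading 255 -> 105
PU: pen up
LT 265: heading 105 -> 10
PU: pen up
FD 15: (-1.946,7.317) -> (12.826,9.922) [heading=10, move]
Final: pos=(12.826,9.922), heading=10, 13 segment(s) drawn
Segments drawn: 13

Answer: 13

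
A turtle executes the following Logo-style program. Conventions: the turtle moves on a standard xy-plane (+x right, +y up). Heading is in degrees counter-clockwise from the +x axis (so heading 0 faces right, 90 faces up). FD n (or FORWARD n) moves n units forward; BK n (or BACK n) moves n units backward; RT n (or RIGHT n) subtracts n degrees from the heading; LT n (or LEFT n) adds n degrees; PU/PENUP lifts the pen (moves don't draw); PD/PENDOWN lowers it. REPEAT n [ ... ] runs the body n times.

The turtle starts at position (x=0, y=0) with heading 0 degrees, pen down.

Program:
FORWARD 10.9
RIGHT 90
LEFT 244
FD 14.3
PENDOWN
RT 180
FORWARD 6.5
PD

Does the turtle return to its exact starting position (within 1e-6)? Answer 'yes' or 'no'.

Executing turtle program step by step:
Start: pos=(0,0), heading=0, pen down
FD 10.9: (0,0) -> (10.9,0) [heading=0, draw]
RT 90: heading 0 -> 270
LT 244: heading 270 -> 154
FD 14.3: (10.9,0) -> (-1.953,6.269) [heading=154, draw]
PD: pen down
RT 180: heading 154 -> 334
FD 6.5: (-1.953,6.269) -> (3.889,3.419) [heading=334, draw]
PD: pen down
Final: pos=(3.889,3.419), heading=334, 3 segment(s) drawn

Start position: (0, 0)
Final position: (3.889, 3.419)
Distance = 5.179; >= 1e-6 -> NOT closed

Answer: no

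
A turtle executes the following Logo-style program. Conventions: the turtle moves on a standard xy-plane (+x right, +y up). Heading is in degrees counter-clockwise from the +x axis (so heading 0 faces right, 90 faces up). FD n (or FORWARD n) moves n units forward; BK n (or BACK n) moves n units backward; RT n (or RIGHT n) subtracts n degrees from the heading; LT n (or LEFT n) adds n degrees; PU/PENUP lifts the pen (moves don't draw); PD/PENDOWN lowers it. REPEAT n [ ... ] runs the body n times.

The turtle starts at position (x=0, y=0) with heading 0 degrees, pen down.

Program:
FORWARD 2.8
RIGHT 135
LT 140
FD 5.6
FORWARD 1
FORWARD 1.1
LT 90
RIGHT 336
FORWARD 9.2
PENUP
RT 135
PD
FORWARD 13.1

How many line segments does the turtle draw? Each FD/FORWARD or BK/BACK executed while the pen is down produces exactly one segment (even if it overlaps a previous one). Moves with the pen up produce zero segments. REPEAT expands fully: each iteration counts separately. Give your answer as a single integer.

Executing turtle program step by step:
Start: pos=(0,0), heading=0, pen down
FD 2.8: (0,0) -> (2.8,0) [heading=0, draw]
RT 135: heading 0 -> 225
LT 140: heading 225 -> 5
FD 5.6: (2.8,0) -> (8.379,0.488) [heading=5, draw]
FD 1: (8.379,0.488) -> (9.375,0.575) [heading=5, draw]
FD 1.1: (9.375,0.575) -> (10.471,0.671) [heading=5, draw]
LT 90: heading 5 -> 95
RT 336: heading 95 -> 119
FD 9.2: (10.471,0.671) -> (6.01,8.718) [heading=119, draw]
PU: pen up
RT 135: heading 119 -> 344
PD: pen down
FD 13.1: (6.01,8.718) -> (18.603,5.107) [heading=344, draw]
Final: pos=(18.603,5.107), heading=344, 6 segment(s) drawn
Segments drawn: 6

Answer: 6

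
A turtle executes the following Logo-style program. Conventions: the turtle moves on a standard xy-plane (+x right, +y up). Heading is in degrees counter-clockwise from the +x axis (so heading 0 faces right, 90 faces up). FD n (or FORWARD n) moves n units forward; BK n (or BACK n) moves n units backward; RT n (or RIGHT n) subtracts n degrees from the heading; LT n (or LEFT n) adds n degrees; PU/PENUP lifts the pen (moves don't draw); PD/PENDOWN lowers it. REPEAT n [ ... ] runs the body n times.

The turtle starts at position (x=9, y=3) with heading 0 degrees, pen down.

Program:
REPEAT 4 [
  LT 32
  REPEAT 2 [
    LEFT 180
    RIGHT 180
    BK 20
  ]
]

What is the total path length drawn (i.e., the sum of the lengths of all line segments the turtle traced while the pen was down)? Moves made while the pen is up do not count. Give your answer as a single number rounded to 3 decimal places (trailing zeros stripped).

Executing turtle program step by step:
Start: pos=(9,3), heading=0, pen down
REPEAT 4 [
  -- iteration 1/4 --
  LT 32: heading 0 -> 32
  REPEAT 2 [
    -- iteration 1/2 --
    LT 180: heading 32 -> 212
    RT 180: heading 212 -> 32
    BK 20: (9,3) -> (-7.961,-7.598) [heading=32, draw]
    -- iteration 2/2 --
    LT 180: heading 32 -> 212
    RT 180: heading 212 -> 32
    BK 20: (-7.961,-7.598) -> (-24.922,-18.197) [heading=32, draw]
  ]
  -- iteration 2/4 --
  LT 32: heading 32 -> 64
  REPEAT 2 [
    -- iteration 1/2 --
    LT 180: heading 64 -> 244
    RT 180: heading 244 -> 64
    BK 20: (-24.922,-18.197) -> (-33.689,-36.173) [heading=64, draw]
    -- iteration 2/2 --
    LT 180: heading 64 -> 244
    RT 180: heading 244 -> 64
    BK 20: (-33.689,-36.173) -> (-42.457,-54.149) [heading=64, draw]
  ]
  -- iteration 3/4 --
  LT 32: heading 64 -> 96
  REPEAT 2 [
    -- iteration 1/2 --
    LT 180: heading 96 -> 276
    RT 180: heading 276 -> 96
    BK 20: (-42.457,-54.149) -> (-40.366,-74.039) [heading=96, draw]
    -- iteration 2/2 --
    LT 180: heading 96 -> 276
    RT 180: heading 276 -> 96
    BK 20: (-40.366,-74.039) -> (-38.276,-93.929) [heading=96, draw]
  ]
  -- iteration 4/4 --
  LT 32: heading 96 -> 128
  REPEAT 2 [
    -- iteration 1/2 --
    LT 180: heading 128 -> 308
    RT 180: heading 308 -> 128
    BK 20: (-38.276,-93.929) -> (-25.962,-109.69) [heading=128, draw]
    -- iteration 2/2 --
    LT 180: heading 128 -> 308
    RT 180: heading 308 -> 128
    BK 20: (-25.962,-109.69) -> (-13.649,-125.45) [heading=128, draw]
  ]
]
Final: pos=(-13.649,-125.45), heading=128, 8 segment(s) drawn

Segment lengths:
  seg 1: (9,3) -> (-7.961,-7.598), length = 20
  seg 2: (-7.961,-7.598) -> (-24.922,-18.197), length = 20
  seg 3: (-24.922,-18.197) -> (-33.689,-36.173), length = 20
  seg 4: (-33.689,-36.173) -> (-42.457,-54.149), length = 20
  seg 5: (-42.457,-54.149) -> (-40.366,-74.039), length = 20
  seg 6: (-40.366,-74.039) -> (-38.276,-93.929), length = 20
  seg 7: (-38.276,-93.929) -> (-25.962,-109.69), length = 20
  seg 8: (-25.962,-109.69) -> (-13.649,-125.45), length = 20
Total = 160

Answer: 160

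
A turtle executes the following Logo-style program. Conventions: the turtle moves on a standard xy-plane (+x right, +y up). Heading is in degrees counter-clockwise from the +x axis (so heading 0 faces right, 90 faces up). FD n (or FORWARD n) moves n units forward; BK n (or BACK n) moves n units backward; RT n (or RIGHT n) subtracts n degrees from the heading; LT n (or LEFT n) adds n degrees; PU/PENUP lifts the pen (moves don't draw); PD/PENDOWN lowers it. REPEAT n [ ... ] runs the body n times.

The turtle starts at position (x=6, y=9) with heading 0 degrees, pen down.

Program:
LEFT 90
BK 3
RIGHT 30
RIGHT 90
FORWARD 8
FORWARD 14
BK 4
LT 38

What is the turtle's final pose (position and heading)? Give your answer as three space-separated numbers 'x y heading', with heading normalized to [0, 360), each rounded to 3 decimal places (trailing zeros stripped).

Answer: 21.588 -3 8

Derivation:
Executing turtle program step by step:
Start: pos=(6,9), heading=0, pen down
LT 90: heading 0 -> 90
BK 3: (6,9) -> (6,6) [heading=90, draw]
RT 30: heading 90 -> 60
RT 90: heading 60 -> 330
FD 8: (6,6) -> (12.928,2) [heading=330, draw]
FD 14: (12.928,2) -> (25.053,-5) [heading=330, draw]
BK 4: (25.053,-5) -> (21.588,-3) [heading=330, draw]
LT 38: heading 330 -> 8
Final: pos=(21.588,-3), heading=8, 4 segment(s) drawn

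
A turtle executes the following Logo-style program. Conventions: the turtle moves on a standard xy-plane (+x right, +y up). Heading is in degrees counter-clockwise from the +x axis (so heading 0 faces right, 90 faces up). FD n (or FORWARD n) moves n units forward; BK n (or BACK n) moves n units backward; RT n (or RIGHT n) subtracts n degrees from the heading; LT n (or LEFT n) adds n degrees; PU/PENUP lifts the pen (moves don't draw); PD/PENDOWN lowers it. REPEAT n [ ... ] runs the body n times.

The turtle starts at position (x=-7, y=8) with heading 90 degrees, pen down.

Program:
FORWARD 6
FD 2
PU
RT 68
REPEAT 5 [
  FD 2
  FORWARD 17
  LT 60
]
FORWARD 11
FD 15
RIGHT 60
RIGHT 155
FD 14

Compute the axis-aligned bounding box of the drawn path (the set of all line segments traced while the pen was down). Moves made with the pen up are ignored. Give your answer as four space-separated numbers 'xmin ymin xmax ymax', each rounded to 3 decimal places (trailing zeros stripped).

Answer: -7 8 -7 16

Derivation:
Executing turtle program step by step:
Start: pos=(-7,8), heading=90, pen down
FD 6: (-7,8) -> (-7,14) [heading=90, draw]
FD 2: (-7,14) -> (-7,16) [heading=90, draw]
PU: pen up
RT 68: heading 90 -> 22
REPEAT 5 [
  -- iteration 1/5 --
  FD 2: (-7,16) -> (-5.146,16.749) [heading=22, move]
  FD 17: (-5.146,16.749) -> (10.616,23.118) [heading=22, move]
  LT 60: heading 22 -> 82
  -- iteration 2/5 --
  FD 2: (10.616,23.118) -> (10.895,25.098) [heading=82, move]
  FD 17: (10.895,25.098) -> (13.261,41.933) [heading=82, move]
  LT 60: heading 82 -> 142
  -- iteration 3/5 --
  FD 2: (13.261,41.933) -> (11.685,43.164) [heading=142, move]
  FD 17: (11.685,43.164) -> (-1.711,53.63) [heading=142, move]
  LT 60: heading 142 -> 202
  -- iteration 4/5 --
  FD 2: (-1.711,53.63) -> (-3.566,52.881) [heading=202, move]
  FD 17: (-3.566,52.881) -> (-19.328,46.513) [heading=202, move]
  LT 60: heading 202 -> 262
  -- iteration 5/5 --
  FD 2: (-19.328,46.513) -> (-19.606,44.532) [heading=262, move]
  FD 17: (-19.606,44.532) -> (-21.972,27.698) [heading=262, move]
  LT 60: heading 262 -> 322
]
FD 11: (-21.972,27.698) -> (-13.304,20.925) [heading=322, move]
FD 15: (-13.304,20.925) -> (-1.484,11.69) [heading=322, move]
RT 60: heading 322 -> 262
RT 155: heading 262 -> 107
FD 14: (-1.484,11.69) -> (-5.577,25.079) [heading=107, move]
Final: pos=(-5.577,25.079), heading=107, 2 segment(s) drawn

Segment endpoints: x in {-7}, y in {8, 14, 16}
xmin=-7, ymin=8, xmax=-7, ymax=16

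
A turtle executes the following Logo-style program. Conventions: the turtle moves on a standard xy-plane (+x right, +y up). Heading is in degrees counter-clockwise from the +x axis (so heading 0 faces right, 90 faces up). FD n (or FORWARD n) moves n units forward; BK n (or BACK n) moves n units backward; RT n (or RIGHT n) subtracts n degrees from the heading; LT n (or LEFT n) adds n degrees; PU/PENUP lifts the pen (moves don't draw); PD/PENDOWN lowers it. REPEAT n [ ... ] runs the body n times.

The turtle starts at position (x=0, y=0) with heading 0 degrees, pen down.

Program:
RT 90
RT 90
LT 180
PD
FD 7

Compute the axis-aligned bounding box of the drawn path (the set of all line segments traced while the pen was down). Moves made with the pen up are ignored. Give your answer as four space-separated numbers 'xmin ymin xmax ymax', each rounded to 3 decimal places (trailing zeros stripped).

Executing turtle program step by step:
Start: pos=(0,0), heading=0, pen down
RT 90: heading 0 -> 270
RT 90: heading 270 -> 180
LT 180: heading 180 -> 0
PD: pen down
FD 7: (0,0) -> (7,0) [heading=0, draw]
Final: pos=(7,0), heading=0, 1 segment(s) drawn

Segment endpoints: x in {0, 7}, y in {0}
xmin=0, ymin=0, xmax=7, ymax=0

Answer: 0 0 7 0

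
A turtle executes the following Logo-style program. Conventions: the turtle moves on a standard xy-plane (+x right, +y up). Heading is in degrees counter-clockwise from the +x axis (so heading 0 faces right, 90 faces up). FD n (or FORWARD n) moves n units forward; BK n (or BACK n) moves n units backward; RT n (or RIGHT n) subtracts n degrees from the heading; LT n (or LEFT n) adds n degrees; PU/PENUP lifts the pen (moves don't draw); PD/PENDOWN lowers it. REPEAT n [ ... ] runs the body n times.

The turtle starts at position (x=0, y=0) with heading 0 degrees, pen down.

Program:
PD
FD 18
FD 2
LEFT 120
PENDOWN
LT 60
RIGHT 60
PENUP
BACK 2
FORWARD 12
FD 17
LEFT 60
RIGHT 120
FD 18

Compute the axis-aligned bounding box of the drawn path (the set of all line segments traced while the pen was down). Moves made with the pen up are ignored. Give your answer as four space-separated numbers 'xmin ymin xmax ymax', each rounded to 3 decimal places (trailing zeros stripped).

Answer: 0 0 20 0

Derivation:
Executing turtle program step by step:
Start: pos=(0,0), heading=0, pen down
PD: pen down
FD 18: (0,0) -> (18,0) [heading=0, draw]
FD 2: (18,0) -> (20,0) [heading=0, draw]
LT 120: heading 0 -> 120
PD: pen down
LT 60: heading 120 -> 180
RT 60: heading 180 -> 120
PU: pen up
BK 2: (20,0) -> (21,-1.732) [heading=120, move]
FD 12: (21,-1.732) -> (15,8.66) [heading=120, move]
FD 17: (15,8.66) -> (6.5,23.383) [heading=120, move]
LT 60: heading 120 -> 180
RT 120: heading 180 -> 60
FD 18: (6.5,23.383) -> (15.5,38.971) [heading=60, move]
Final: pos=(15.5,38.971), heading=60, 2 segment(s) drawn

Segment endpoints: x in {0, 18, 20}, y in {0}
xmin=0, ymin=0, xmax=20, ymax=0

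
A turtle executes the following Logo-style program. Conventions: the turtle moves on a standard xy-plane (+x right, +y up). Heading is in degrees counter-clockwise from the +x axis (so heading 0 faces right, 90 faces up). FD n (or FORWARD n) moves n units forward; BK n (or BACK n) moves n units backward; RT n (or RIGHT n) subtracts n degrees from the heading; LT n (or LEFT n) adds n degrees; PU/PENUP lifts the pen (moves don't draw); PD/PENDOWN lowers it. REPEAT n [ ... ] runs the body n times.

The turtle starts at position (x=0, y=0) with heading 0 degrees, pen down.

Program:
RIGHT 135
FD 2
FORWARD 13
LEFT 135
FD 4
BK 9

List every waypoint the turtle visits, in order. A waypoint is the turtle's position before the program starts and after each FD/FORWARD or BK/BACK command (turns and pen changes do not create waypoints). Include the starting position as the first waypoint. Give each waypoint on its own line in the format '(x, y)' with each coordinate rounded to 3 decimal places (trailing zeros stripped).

Answer: (0, 0)
(-1.414, -1.414)
(-10.607, -10.607)
(-6.607, -10.607)
(-15.607, -10.607)

Derivation:
Executing turtle program step by step:
Start: pos=(0,0), heading=0, pen down
RT 135: heading 0 -> 225
FD 2: (0,0) -> (-1.414,-1.414) [heading=225, draw]
FD 13: (-1.414,-1.414) -> (-10.607,-10.607) [heading=225, draw]
LT 135: heading 225 -> 0
FD 4: (-10.607,-10.607) -> (-6.607,-10.607) [heading=0, draw]
BK 9: (-6.607,-10.607) -> (-15.607,-10.607) [heading=0, draw]
Final: pos=(-15.607,-10.607), heading=0, 4 segment(s) drawn
Waypoints (5 total):
(0, 0)
(-1.414, -1.414)
(-10.607, -10.607)
(-6.607, -10.607)
(-15.607, -10.607)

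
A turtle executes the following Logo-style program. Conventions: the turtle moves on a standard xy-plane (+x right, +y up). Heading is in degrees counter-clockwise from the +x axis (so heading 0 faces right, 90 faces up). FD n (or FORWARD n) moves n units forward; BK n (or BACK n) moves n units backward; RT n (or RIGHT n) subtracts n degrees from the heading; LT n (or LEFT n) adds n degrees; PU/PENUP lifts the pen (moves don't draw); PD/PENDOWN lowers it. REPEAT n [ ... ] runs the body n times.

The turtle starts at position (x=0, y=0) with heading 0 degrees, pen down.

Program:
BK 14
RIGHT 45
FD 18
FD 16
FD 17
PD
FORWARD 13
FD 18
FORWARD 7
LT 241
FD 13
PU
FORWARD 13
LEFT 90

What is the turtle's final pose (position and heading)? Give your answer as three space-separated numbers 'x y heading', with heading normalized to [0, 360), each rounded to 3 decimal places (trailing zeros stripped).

Executing turtle program step by step:
Start: pos=(0,0), heading=0, pen down
BK 14: (0,0) -> (-14,0) [heading=0, draw]
RT 45: heading 0 -> 315
FD 18: (-14,0) -> (-1.272,-12.728) [heading=315, draw]
FD 16: (-1.272,-12.728) -> (10.042,-24.042) [heading=315, draw]
FD 17: (10.042,-24.042) -> (22.062,-36.062) [heading=315, draw]
PD: pen down
FD 13: (22.062,-36.062) -> (31.255,-45.255) [heading=315, draw]
FD 18: (31.255,-45.255) -> (43.983,-57.983) [heading=315, draw]
FD 7: (43.983,-57.983) -> (48.933,-62.933) [heading=315, draw]
LT 241: heading 315 -> 196
FD 13: (48.933,-62.933) -> (36.436,-66.516) [heading=196, draw]
PU: pen up
FD 13: (36.436,-66.516) -> (23.94,-70.099) [heading=196, move]
LT 90: heading 196 -> 286
Final: pos=(23.94,-70.099), heading=286, 8 segment(s) drawn

Answer: 23.94 -70.099 286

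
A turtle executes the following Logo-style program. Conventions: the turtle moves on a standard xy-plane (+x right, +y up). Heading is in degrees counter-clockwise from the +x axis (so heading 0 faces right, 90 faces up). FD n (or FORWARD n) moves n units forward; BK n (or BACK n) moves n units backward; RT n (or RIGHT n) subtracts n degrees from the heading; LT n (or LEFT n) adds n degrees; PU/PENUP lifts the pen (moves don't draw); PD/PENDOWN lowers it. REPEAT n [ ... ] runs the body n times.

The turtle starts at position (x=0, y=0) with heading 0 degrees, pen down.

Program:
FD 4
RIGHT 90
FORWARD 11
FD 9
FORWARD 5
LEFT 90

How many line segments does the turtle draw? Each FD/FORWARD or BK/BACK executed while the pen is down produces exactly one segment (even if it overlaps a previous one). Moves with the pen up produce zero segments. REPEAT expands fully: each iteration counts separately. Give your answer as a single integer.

Executing turtle program step by step:
Start: pos=(0,0), heading=0, pen down
FD 4: (0,0) -> (4,0) [heading=0, draw]
RT 90: heading 0 -> 270
FD 11: (4,0) -> (4,-11) [heading=270, draw]
FD 9: (4,-11) -> (4,-20) [heading=270, draw]
FD 5: (4,-20) -> (4,-25) [heading=270, draw]
LT 90: heading 270 -> 0
Final: pos=(4,-25), heading=0, 4 segment(s) drawn
Segments drawn: 4

Answer: 4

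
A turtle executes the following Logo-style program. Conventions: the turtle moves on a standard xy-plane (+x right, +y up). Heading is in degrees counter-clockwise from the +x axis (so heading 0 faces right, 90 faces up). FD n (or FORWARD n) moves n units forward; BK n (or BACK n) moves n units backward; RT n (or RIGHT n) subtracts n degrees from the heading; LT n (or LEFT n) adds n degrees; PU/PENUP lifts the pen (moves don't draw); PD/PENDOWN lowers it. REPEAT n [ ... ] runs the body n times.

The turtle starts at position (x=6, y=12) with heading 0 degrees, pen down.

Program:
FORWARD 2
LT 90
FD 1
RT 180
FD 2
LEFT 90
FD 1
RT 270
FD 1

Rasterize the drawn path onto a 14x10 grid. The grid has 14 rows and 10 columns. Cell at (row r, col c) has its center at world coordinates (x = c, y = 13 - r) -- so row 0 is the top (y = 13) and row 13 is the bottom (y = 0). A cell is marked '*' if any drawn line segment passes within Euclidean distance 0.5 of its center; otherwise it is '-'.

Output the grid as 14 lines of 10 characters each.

Answer: --------*-
------****
--------**
----------
----------
----------
----------
----------
----------
----------
----------
----------
----------
----------

Derivation:
Segment 0: (6,12) -> (8,12)
Segment 1: (8,12) -> (8,13)
Segment 2: (8,13) -> (8,11)
Segment 3: (8,11) -> (9,11)
Segment 4: (9,11) -> (9,12)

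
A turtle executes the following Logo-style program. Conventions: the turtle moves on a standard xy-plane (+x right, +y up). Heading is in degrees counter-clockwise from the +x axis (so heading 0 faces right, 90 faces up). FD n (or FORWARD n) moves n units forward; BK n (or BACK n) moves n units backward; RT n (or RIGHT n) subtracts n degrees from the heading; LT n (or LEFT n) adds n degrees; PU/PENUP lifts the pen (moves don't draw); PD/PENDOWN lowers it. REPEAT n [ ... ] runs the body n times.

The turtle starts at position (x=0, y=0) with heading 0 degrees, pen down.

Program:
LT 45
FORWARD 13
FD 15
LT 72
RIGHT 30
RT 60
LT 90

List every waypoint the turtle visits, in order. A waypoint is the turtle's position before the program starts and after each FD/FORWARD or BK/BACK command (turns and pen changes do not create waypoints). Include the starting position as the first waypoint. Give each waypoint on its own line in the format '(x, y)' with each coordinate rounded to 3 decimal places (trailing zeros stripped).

Executing turtle program step by step:
Start: pos=(0,0), heading=0, pen down
LT 45: heading 0 -> 45
FD 13: (0,0) -> (9.192,9.192) [heading=45, draw]
FD 15: (9.192,9.192) -> (19.799,19.799) [heading=45, draw]
LT 72: heading 45 -> 117
RT 30: heading 117 -> 87
RT 60: heading 87 -> 27
LT 90: heading 27 -> 117
Final: pos=(19.799,19.799), heading=117, 2 segment(s) drawn
Waypoints (3 total):
(0, 0)
(9.192, 9.192)
(19.799, 19.799)

Answer: (0, 0)
(9.192, 9.192)
(19.799, 19.799)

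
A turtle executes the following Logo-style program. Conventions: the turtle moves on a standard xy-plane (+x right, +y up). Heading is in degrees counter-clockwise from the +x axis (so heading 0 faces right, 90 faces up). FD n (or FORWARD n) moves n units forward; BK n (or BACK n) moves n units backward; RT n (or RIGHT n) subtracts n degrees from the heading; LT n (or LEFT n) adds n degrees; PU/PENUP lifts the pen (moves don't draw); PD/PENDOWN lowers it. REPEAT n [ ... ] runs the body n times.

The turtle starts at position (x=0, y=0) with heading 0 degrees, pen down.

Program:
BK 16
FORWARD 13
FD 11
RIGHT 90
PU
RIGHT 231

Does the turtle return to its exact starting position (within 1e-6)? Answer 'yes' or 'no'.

Answer: no

Derivation:
Executing turtle program step by step:
Start: pos=(0,0), heading=0, pen down
BK 16: (0,0) -> (-16,0) [heading=0, draw]
FD 13: (-16,0) -> (-3,0) [heading=0, draw]
FD 11: (-3,0) -> (8,0) [heading=0, draw]
RT 90: heading 0 -> 270
PU: pen up
RT 231: heading 270 -> 39
Final: pos=(8,0), heading=39, 3 segment(s) drawn

Start position: (0, 0)
Final position: (8, 0)
Distance = 8; >= 1e-6 -> NOT closed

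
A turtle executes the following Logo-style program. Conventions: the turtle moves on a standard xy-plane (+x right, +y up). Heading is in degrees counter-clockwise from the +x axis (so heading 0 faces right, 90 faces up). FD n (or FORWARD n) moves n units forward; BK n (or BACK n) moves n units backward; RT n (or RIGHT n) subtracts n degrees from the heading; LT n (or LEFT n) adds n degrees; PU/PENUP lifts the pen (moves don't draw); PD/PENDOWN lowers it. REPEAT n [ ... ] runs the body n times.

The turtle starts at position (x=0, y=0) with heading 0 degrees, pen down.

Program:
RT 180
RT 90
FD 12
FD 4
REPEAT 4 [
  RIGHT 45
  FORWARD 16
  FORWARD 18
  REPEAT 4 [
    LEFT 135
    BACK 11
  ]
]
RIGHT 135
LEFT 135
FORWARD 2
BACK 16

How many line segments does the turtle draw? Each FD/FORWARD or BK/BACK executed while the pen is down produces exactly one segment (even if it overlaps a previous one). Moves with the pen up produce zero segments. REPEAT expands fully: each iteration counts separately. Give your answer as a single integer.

Answer: 28

Derivation:
Executing turtle program step by step:
Start: pos=(0,0), heading=0, pen down
RT 180: heading 0 -> 180
RT 90: heading 180 -> 90
FD 12: (0,0) -> (0,12) [heading=90, draw]
FD 4: (0,12) -> (0,16) [heading=90, draw]
REPEAT 4 [
  -- iteration 1/4 --
  RT 45: heading 90 -> 45
  FD 16: (0,16) -> (11.314,27.314) [heading=45, draw]
  FD 18: (11.314,27.314) -> (24.042,40.042) [heading=45, draw]
  REPEAT 4 [
    -- iteration 1/4 --
    LT 135: heading 45 -> 180
    BK 11: (24.042,40.042) -> (35.042,40.042) [heading=180, draw]
    -- iteration 2/4 --
    LT 135: heading 180 -> 315
    BK 11: (35.042,40.042) -> (27.263,47.82) [heading=315, draw]
    -- iteration 3/4 --
    LT 135: heading 315 -> 90
    BK 11: (27.263,47.82) -> (27.263,36.82) [heading=90, draw]
    -- iteration 4/4 --
    LT 135: heading 90 -> 225
    BK 11: (27.263,36.82) -> (35.042,44.598) [heading=225, draw]
  ]
  -- iteration 2/4 --
  RT 45: heading 225 -> 180
  FD 16: (35.042,44.598) -> (19.042,44.598) [heading=180, draw]
  FD 18: (19.042,44.598) -> (1.042,44.598) [heading=180, draw]
  REPEAT 4 [
    -- iteration 1/4 --
    LT 135: heading 180 -> 315
    BK 11: (1.042,44.598) -> (-6.737,52.376) [heading=315, draw]
    -- iteration 2/4 --
    LT 135: heading 315 -> 90
    BK 11: (-6.737,52.376) -> (-6.737,41.376) [heading=90, draw]
    -- iteration 3/4 --
    LT 135: heading 90 -> 225
    BK 11: (-6.737,41.376) -> (1.042,49.154) [heading=225, draw]
    -- iteration 4/4 --
    LT 135: heading 225 -> 0
    BK 11: (1.042,49.154) -> (-9.958,49.154) [heading=0, draw]
  ]
  -- iteration 3/4 --
  RT 45: heading 0 -> 315
  FD 16: (-9.958,49.154) -> (1.355,37.841) [heading=315, draw]
  FD 18: (1.355,37.841) -> (14.083,25.113) [heading=315, draw]
  REPEAT 4 [
    -- iteration 1/4 --
    LT 135: heading 315 -> 90
    BK 11: (14.083,25.113) -> (14.083,14.113) [heading=90, draw]
    -- iteration 2/4 --
    LT 135: heading 90 -> 225
    BK 11: (14.083,14.113) -> (21.861,21.891) [heading=225, draw]
    -- iteration 3/4 --
    LT 135: heading 225 -> 0
    BK 11: (21.861,21.891) -> (10.861,21.891) [heading=0, draw]
    -- iteration 4/4 --
    LT 135: heading 0 -> 135
    BK 11: (10.861,21.891) -> (18.64,14.113) [heading=135, draw]
  ]
  -- iteration 4/4 --
  RT 45: heading 135 -> 90
  FD 16: (18.64,14.113) -> (18.64,30.113) [heading=90, draw]
  FD 18: (18.64,30.113) -> (18.64,48.113) [heading=90, draw]
  REPEAT 4 [
    -- iteration 1/4 --
    LT 135: heading 90 -> 225
    BK 11: (18.64,48.113) -> (26.418,55.891) [heading=225, draw]
    -- iteration 2/4 --
    LT 135: heading 225 -> 0
    BK 11: (26.418,55.891) -> (15.418,55.891) [heading=0, draw]
    -- iteration 3/4 --
    LT 135: heading 0 -> 135
    BK 11: (15.418,55.891) -> (23.196,48.113) [heading=135, draw]
    -- iteration 4/4 --
    LT 135: heading 135 -> 270
    BK 11: (23.196,48.113) -> (23.196,59.113) [heading=270, draw]
  ]
]
RT 135: heading 270 -> 135
LT 135: heading 135 -> 270
FD 2: (23.196,59.113) -> (23.196,57.113) [heading=270, draw]
BK 16: (23.196,57.113) -> (23.196,73.113) [heading=270, draw]
Final: pos=(23.196,73.113), heading=270, 28 segment(s) drawn
Segments drawn: 28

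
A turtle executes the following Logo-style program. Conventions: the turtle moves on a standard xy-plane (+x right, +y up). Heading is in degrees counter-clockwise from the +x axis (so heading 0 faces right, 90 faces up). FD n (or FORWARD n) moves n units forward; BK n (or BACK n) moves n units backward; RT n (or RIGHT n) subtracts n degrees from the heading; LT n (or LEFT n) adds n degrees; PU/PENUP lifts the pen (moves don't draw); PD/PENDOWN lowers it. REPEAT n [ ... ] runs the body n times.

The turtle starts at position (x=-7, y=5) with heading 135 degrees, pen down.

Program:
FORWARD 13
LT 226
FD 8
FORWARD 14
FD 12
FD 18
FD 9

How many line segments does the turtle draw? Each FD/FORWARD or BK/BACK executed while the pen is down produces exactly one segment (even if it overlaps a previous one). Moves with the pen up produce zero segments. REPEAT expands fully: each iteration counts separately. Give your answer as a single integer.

Answer: 6

Derivation:
Executing turtle program step by step:
Start: pos=(-7,5), heading=135, pen down
FD 13: (-7,5) -> (-16.192,14.192) [heading=135, draw]
LT 226: heading 135 -> 1
FD 8: (-16.192,14.192) -> (-8.194,14.332) [heading=1, draw]
FD 14: (-8.194,14.332) -> (5.804,14.576) [heading=1, draw]
FD 12: (5.804,14.576) -> (17.802,14.786) [heading=1, draw]
FD 18: (17.802,14.786) -> (35.8,15.1) [heading=1, draw]
FD 9: (35.8,15.1) -> (44.798,15.257) [heading=1, draw]
Final: pos=(44.798,15.257), heading=1, 6 segment(s) drawn
Segments drawn: 6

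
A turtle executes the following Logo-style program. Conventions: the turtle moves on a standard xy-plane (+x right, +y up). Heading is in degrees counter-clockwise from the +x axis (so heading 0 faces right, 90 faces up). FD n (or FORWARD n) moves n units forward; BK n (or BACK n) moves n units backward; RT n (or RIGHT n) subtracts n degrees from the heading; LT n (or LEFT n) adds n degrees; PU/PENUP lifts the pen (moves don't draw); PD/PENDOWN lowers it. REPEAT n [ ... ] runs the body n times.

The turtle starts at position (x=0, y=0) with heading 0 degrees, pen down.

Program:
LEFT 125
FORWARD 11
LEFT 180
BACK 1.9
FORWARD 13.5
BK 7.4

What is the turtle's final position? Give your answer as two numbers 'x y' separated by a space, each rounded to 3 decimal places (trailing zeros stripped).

Answer: -3.9 5.57

Derivation:
Executing turtle program step by step:
Start: pos=(0,0), heading=0, pen down
LT 125: heading 0 -> 125
FD 11: (0,0) -> (-6.309,9.011) [heading=125, draw]
LT 180: heading 125 -> 305
BK 1.9: (-6.309,9.011) -> (-7.399,10.567) [heading=305, draw]
FD 13.5: (-7.399,10.567) -> (0.344,-0.491) [heading=305, draw]
BK 7.4: (0.344,-0.491) -> (-3.9,5.57) [heading=305, draw]
Final: pos=(-3.9,5.57), heading=305, 4 segment(s) drawn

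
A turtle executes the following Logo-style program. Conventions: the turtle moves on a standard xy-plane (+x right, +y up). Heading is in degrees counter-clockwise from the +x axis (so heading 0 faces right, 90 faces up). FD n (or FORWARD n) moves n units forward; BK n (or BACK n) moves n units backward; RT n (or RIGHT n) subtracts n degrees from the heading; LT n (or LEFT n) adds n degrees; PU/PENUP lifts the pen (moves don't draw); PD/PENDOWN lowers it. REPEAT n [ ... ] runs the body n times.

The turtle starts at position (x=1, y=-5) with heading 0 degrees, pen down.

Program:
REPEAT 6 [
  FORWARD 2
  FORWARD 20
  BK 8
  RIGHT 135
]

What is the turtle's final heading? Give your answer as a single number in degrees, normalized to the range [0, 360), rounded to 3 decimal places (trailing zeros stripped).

Executing turtle program step by step:
Start: pos=(1,-5), heading=0, pen down
REPEAT 6 [
  -- iteration 1/6 --
  FD 2: (1,-5) -> (3,-5) [heading=0, draw]
  FD 20: (3,-5) -> (23,-5) [heading=0, draw]
  BK 8: (23,-5) -> (15,-5) [heading=0, draw]
  RT 135: heading 0 -> 225
  -- iteration 2/6 --
  FD 2: (15,-5) -> (13.586,-6.414) [heading=225, draw]
  FD 20: (13.586,-6.414) -> (-0.556,-20.556) [heading=225, draw]
  BK 8: (-0.556,-20.556) -> (5.101,-14.899) [heading=225, draw]
  RT 135: heading 225 -> 90
  -- iteration 3/6 --
  FD 2: (5.101,-14.899) -> (5.101,-12.899) [heading=90, draw]
  FD 20: (5.101,-12.899) -> (5.101,7.101) [heading=90, draw]
  BK 8: (5.101,7.101) -> (5.101,-0.899) [heading=90, draw]
  RT 135: heading 90 -> 315
  -- iteration 4/6 --
  FD 2: (5.101,-0.899) -> (6.515,-2.314) [heading=315, draw]
  FD 20: (6.515,-2.314) -> (20.657,-16.456) [heading=315, draw]
  BK 8: (20.657,-16.456) -> (15,-10.799) [heading=315, draw]
  RT 135: heading 315 -> 180
  -- iteration 5/6 --
  FD 2: (15,-10.799) -> (13,-10.799) [heading=180, draw]
  FD 20: (13,-10.799) -> (-7,-10.799) [heading=180, draw]
  BK 8: (-7,-10.799) -> (1,-10.799) [heading=180, draw]
  RT 135: heading 180 -> 45
  -- iteration 6/6 --
  FD 2: (1,-10.799) -> (2.414,-9.385) [heading=45, draw]
  FD 20: (2.414,-9.385) -> (16.556,4.757) [heading=45, draw]
  BK 8: (16.556,4.757) -> (10.899,-0.899) [heading=45, draw]
  RT 135: heading 45 -> 270
]
Final: pos=(10.899,-0.899), heading=270, 18 segment(s) drawn

Answer: 270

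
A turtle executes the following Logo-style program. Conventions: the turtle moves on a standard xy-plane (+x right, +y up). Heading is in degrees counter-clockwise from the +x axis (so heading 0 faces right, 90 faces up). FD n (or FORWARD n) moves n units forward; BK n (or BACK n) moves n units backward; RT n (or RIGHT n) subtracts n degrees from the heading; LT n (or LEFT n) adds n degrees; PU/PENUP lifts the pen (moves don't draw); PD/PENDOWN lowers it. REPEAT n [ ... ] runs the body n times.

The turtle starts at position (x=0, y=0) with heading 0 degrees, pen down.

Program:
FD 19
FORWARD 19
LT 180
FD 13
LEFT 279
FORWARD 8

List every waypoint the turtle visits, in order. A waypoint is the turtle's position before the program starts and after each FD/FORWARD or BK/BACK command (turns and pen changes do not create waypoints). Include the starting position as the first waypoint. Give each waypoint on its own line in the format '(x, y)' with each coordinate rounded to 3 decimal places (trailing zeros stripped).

Executing turtle program step by step:
Start: pos=(0,0), heading=0, pen down
FD 19: (0,0) -> (19,0) [heading=0, draw]
FD 19: (19,0) -> (38,0) [heading=0, draw]
LT 180: heading 0 -> 180
FD 13: (38,0) -> (25,0) [heading=180, draw]
LT 279: heading 180 -> 99
FD 8: (25,0) -> (23.749,7.902) [heading=99, draw]
Final: pos=(23.749,7.902), heading=99, 4 segment(s) drawn
Waypoints (5 total):
(0, 0)
(19, 0)
(38, 0)
(25, 0)
(23.749, 7.902)

Answer: (0, 0)
(19, 0)
(38, 0)
(25, 0)
(23.749, 7.902)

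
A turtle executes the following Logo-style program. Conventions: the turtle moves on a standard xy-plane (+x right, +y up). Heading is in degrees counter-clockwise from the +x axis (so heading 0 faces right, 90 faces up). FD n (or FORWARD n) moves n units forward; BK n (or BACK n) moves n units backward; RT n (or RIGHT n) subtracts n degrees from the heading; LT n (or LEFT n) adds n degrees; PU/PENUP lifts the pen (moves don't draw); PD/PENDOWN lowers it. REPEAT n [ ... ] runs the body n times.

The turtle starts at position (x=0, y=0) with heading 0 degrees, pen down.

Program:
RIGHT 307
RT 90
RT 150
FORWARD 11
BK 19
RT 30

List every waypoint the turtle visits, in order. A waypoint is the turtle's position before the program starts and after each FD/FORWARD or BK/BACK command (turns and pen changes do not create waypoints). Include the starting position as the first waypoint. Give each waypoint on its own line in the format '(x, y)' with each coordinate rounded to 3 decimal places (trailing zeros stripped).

Answer: (0, 0)
(-10.918, 1.341)
(7.94, -0.975)

Derivation:
Executing turtle program step by step:
Start: pos=(0,0), heading=0, pen down
RT 307: heading 0 -> 53
RT 90: heading 53 -> 323
RT 150: heading 323 -> 173
FD 11: (0,0) -> (-10.918,1.341) [heading=173, draw]
BK 19: (-10.918,1.341) -> (7.94,-0.975) [heading=173, draw]
RT 30: heading 173 -> 143
Final: pos=(7.94,-0.975), heading=143, 2 segment(s) drawn
Waypoints (3 total):
(0, 0)
(-10.918, 1.341)
(7.94, -0.975)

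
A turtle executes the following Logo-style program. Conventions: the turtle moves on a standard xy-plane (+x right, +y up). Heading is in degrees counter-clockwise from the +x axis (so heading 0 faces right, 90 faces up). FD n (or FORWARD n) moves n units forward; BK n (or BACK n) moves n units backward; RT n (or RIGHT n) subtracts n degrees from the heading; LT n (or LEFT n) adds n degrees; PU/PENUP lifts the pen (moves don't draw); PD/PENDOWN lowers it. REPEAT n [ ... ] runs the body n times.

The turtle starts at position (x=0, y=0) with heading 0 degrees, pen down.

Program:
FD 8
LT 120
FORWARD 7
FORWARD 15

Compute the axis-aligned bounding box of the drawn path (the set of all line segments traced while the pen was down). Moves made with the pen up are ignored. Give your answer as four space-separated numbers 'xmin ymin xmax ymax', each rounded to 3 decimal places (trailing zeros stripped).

Answer: -3 0 8 19.053

Derivation:
Executing turtle program step by step:
Start: pos=(0,0), heading=0, pen down
FD 8: (0,0) -> (8,0) [heading=0, draw]
LT 120: heading 0 -> 120
FD 7: (8,0) -> (4.5,6.062) [heading=120, draw]
FD 15: (4.5,6.062) -> (-3,19.053) [heading=120, draw]
Final: pos=(-3,19.053), heading=120, 3 segment(s) drawn

Segment endpoints: x in {-3, 0, 4.5, 8}, y in {0, 6.062, 19.053}
xmin=-3, ymin=0, xmax=8, ymax=19.053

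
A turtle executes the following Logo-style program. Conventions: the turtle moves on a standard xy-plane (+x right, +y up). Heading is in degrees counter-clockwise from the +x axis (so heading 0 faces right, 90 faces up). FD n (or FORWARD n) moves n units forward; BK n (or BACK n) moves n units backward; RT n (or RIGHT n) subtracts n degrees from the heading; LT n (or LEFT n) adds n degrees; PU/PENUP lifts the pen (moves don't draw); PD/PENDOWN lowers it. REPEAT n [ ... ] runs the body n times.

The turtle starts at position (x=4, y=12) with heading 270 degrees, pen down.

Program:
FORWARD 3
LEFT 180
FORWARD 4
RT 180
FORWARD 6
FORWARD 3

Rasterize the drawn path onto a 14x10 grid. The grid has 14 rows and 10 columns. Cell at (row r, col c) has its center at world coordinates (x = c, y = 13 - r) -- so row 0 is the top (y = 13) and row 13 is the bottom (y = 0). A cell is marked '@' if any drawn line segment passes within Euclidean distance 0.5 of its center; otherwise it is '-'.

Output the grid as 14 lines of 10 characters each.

Answer: ----@-----
----@-----
----@-----
----@-----
----@-----
----@-----
----@-----
----@-----
----@-----
----@-----
----------
----------
----------
----------

Derivation:
Segment 0: (4,12) -> (4,9)
Segment 1: (4,9) -> (4,13)
Segment 2: (4,13) -> (4,7)
Segment 3: (4,7) -> (4,4)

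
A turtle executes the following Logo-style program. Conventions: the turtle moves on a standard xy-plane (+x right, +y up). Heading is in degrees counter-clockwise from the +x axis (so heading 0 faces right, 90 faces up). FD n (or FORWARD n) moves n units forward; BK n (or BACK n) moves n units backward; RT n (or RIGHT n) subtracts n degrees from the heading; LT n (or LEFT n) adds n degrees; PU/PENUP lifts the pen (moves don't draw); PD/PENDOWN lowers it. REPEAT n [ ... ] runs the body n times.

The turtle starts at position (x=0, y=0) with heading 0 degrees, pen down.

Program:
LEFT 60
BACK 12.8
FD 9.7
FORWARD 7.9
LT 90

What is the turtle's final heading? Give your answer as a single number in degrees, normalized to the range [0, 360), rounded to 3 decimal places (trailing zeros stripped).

Executing turtle program step by step:
Start: pos=(0,0), heading=0, pen down
LT 60: heading 0 -> 60
BK 12.8: (0,0) -> (-6.4,-11.085) [heading=60, draw]
FD 9.7: (-6.4,-11.085) -> (-1.55,-2.685) [heading=60, draw]
FD 7.9: (-1.55,-2.685) -> (2.4,4.157) [heading=60, draw]
LT 90: heading 60 -> 150
Final: pos=(2.4,4.157), heading=150, 3 segment(s) drawn

Answer: 150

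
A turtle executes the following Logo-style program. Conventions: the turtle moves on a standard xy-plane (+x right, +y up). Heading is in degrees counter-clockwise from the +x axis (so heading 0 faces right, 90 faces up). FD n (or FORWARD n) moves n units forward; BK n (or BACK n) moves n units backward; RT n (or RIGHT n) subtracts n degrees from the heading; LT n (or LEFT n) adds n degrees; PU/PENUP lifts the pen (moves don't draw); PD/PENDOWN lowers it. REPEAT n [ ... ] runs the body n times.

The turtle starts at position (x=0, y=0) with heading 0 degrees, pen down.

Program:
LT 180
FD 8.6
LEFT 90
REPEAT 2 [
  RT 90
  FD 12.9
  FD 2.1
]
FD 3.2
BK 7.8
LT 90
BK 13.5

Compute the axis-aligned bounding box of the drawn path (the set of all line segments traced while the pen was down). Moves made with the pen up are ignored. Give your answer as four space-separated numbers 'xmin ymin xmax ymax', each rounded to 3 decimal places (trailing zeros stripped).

Executing turtle program step by step:
Start: pos=(0,0), heading=0, pen down
LT 180: heading 0 -> 180
FD 8.6: (0,0) -> (-8.6,0) [heading=180, draw]
LT 90: heading 180 -> 270
REPEAT 2 [
  -- iteration 1/2 --
  RT 90: heading 270 -> 180
  FD 12.9: (-8.6,0) -> (-21.5,0) [heading=180, draw]
  FD 2.1: (-21.5,0) -> (-23.6,0) [heading=180, draw]
  -- iteration 2/2 --
  RT 90: heading 180 -> 90
  FD 12.9: (-23.6,0) -> (-23.6,12.9) [heading=90, draw]
  FD 2.1: (-23.6,12.9) -> (-23.6,15) [heading=90, draw]
]
FD 3.2: (-23.6,15) -> (-23.6,18.2) [heading=90, draw]
BK 7.8: (-23.6,18.2) -> (-23.6,10.4) [heading=90, draw]
LT 90: heading 90 -> 180
BK 13.5: (-23.6,10.4) -> (-10.1,10.4) [heading=180, draw]
Final: pos=(-10.1,10.4), heading=180, 8 segment(s) drawn

Segment endpoints: x in {-23.6, -21.5, -10.1, -8.6, 0}, y in {0, 0, 0, 0, 10.4, 10.4, 12.9, 15, 18.2}
xmin=-23.6, ymin=0, xmax=0, ymax=18.2

Answer: -23.6 0 0 18.2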